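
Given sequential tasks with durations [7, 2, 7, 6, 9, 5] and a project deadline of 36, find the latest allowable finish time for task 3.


LF(activity 3) = deadline - sum of successor durations
Successors: activities 4 through 6 with durations [6, 9, 5]
Sum of successor durations = 20
LF = 36 - 20 = 16

16


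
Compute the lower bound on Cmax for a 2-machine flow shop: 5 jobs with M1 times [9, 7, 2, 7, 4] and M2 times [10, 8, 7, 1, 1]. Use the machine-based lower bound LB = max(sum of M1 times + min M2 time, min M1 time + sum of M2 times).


LB1 = sum(M1 times) + min(M2 times) = 29 + 1 = 30
LB2 = min(M1 times) + sum(M2 times) = 2 + 27 = 29
Lower bound = max(LB1, LB2) = max(30, 29) = 30

30


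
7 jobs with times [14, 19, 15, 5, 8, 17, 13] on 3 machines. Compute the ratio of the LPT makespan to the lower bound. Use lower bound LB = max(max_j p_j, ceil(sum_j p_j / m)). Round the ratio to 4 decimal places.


LPT order: [19, 17, 15, 14, 13, 8, 5]
Machine loads after assignment: [32, 30, 29]
LPT makespan = 32
Lower bound = max(max_job, ceil(total/3)) = max(19, 31) = 31
Ratio = 32 / 31 = 1.0323

1.0323


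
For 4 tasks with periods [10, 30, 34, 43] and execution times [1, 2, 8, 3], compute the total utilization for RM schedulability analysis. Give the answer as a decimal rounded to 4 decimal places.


Compute individual utilizations (exact fractions):
  Task 1: C/T = 1/10 (approx. 0.1)
  Task 2: C/T = 2/30 = 1/15 (approx. 0.0667)
  Task 3: C/T = 8/34 = 4/17 (approx. 0.2353)
  Task 4: C/T = 3/43 (approx. 0.0698)
Total utilization U = 1/10 + 1/15 + 4/17 + 3/43 = 2069/4386
Rounded to 4 decimal places: U = 0.4717
RM (Liu & Layland) bound for 4 tasks = 0.756828; compare with U = 2069/4386 (approx. 0.471728)
U <= bound, so schedulable by RM sufficient condition.

0.4717


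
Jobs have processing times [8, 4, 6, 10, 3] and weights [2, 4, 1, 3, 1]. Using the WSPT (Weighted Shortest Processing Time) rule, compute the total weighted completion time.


Compute p/w ratios and sort ascending (WSPT): [(4, 4), (3, 1), (10, 3), (8, 2), (6, 1)]
Compute weighted completion times:
  Job (p=4,w=4): C=4, w*C=4*4=16
  Job (p=3,w=1): C=7, w*C=1*7=7
  Job (p=10,w=3): C=17, w*C=3*17=51
  Job (p=8,w=2): C=25, w*C=2*25=50
  Job (p=6,w=1): C=31, w*C=1*31=31
Total weighted completion time = 155

155


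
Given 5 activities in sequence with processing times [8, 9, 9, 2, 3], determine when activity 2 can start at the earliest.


Activity 2 starts after activities 1 through 1 complete.
Predecessor durations: [8]
ES = 8 = 8

8


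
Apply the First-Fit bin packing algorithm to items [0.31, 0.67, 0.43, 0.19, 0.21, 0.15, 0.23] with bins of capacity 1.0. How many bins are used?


Place items sequentially using First-Fit:
  Item 0.31 -> new Bin 1
  Item 0.67 -> Bin 1 (now 0.98)
  Item 0.43 -> new Bin 2
  Item 0.19 -> Bin 2 (now 0.62)
  Item 0.21 -> Bin 2 (now 0.83)
  Item 0.15 -> Bin 2 (now 0.98)
  Item 0.23 -> new Bin 3
Total bins used = 3

3


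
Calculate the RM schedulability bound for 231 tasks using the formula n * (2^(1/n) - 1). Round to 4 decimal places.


Compute 2^(1/231) = 1.0030051436
Subtract 1: 1.0030051436 - 1 = 0.0030051436
Multiply by n: 231 * 0.0030051436 = 0.6941881716
Round to 4 dp: 0.6942

0.6942


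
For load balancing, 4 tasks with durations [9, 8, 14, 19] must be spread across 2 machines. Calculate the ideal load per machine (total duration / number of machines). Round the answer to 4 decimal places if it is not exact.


Total processing time = 9 + 8 + 14 + 19 = 50
Number of machines = 2
Ideal balanced load = 50 / 2 = 25.0

25.0


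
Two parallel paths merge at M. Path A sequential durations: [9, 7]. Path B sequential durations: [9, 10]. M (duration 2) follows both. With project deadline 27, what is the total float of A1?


Forward pass: ES(A1) = sum of predecessors on chain A = 0
EF = ES + duration = 0 + 9 = 9
Backward pass: LF(M) = deadline = 27; LS(M) = 27 - 2 = 25
LF(A1) = LS(M) - sum(successors on chain A) = 25 - 7 = 18
LS = LF - duration = 18 - 9 = 9
Total float = LS - ES = 9 - 0 = 9

9


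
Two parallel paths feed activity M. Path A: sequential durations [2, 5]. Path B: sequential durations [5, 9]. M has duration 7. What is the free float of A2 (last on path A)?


ES(A2) = sum of predecessors on chain A = 2
EF(A2) = ES + duration = 2 + 5 = 7
Successor of A2 is M. ES(M) = max(sum(A), sum(B)) = max(7, 14) = 14
Free float = ES(successor) - EF(current) = 14 - 7 = 7

7


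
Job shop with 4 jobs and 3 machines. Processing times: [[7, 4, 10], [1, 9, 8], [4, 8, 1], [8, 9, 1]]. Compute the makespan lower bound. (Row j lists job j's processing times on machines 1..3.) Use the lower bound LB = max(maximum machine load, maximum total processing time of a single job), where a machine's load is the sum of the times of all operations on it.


Machine loads:
  Machine 1: 7 + 1 + 4 + 8 = 20
  Machine 2: 4 + 9 + 8 + 9 = 30
  Machine 3: 10 + 8 + 1 + 1 = 20
Max machine load = 30
Job totals:
  Job 1: 21
  Job 2: 18
  Job 3: 13
  Job 4: 18
Max job total = 21
Lower bound = max(30, 21) = 30

30


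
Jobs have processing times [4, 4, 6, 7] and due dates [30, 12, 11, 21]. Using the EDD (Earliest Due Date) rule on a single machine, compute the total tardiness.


Sort by due date (EDD order): [(6, 11), (4, 12), (7, 21), (4, 30)]
Compute completion times and tardiness:
  Job 1: p=6, d=11, C=6, tardiness=max(0,6-11)=0
  Job 2: p=4, d=12, C=10, tardiness=max(0,10-12)=0
  Job 3: p=7, d=21, C=17, tardiness=max(0,17-21)=0
  Job 4: p=4, d=30, C=21, tardiness=max(0,21-30)=0
Total tardiness = 0

0


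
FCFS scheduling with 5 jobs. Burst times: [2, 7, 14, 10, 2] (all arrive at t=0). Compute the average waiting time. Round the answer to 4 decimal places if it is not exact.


FCFS order (as given): [2, 7, 14, 10, 2]
Waiting times:
  Job 1: wait = 0
  Job 2: wait = 2
  Job 3: wait = 9
  Job 4: wait = 23
  Job 5: wait = 33
Sum of waiting times = 67
Average waiting time = 67/5 = 13.4

13.4


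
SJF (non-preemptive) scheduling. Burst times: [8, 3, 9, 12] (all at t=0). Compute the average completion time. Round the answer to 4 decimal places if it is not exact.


SJF order (ascending): [3, 8, 9, 12]
Completion times:
  Job 1: burst=3, C=3
  Job 2: burst=8, C=11
  Job 3: burst=9, C=20
  Job 4: burst=12, C=32
Average completion = 66/4 = 16.5

16.5


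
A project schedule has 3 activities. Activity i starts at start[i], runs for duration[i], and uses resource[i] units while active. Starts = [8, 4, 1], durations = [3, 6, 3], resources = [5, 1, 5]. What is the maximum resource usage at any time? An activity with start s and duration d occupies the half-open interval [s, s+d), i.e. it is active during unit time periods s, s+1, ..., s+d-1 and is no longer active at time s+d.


Each activity i is active on [start_i, start_i + duration_i).
Compute total resource usage per time slot:
  t=0: active resources = [], total = 0
  t=1: active resources = [5], total = 5
  t=2: active resources = [5], total = 5
  t=3: active resources = [5], total = 5
  t=4: active resources = [1], total = 1
  t=5: active resources = [1], total = 1
  t=6: active resources = [1], total = 1
  t=7: active resources = [1], total = 1
  t=8: active resources = [5, 1], total = 6
  t=9: active resources = [5, 1], total = 6
  t=10: active resources = [5], total = 5
Peak resource demand = 6

6


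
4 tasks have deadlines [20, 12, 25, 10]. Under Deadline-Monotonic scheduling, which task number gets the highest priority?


Sort tasks by relative deadline (ascending):
  Task 4: deadline = 10
  Task 2: deadline = 12
  Task 1: deadline = 20
  Task 3: deadline = 25
Priority order (highest first): [4, 2, 1, 3]
Highest priority task = 4

4


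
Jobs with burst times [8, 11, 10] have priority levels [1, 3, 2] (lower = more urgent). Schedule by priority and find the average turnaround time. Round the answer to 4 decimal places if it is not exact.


Sort by priority (ascending = highest first):
Order: [(1, 8), (2, 10), (3, 11)]
Completion times:
  Priority 1, burst=8, C=8
  Priority 2, burst=10, C=18
  Priority 3, burst=11, C=29
Average turnaround = 55/3 = 18.3333

18.3333


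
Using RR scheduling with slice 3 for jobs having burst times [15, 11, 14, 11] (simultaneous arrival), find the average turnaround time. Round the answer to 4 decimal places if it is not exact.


Time quantum = 3
Execution trace:
  J1 runs 3 units, time = 3
  J2 runs 3 units, time = 6
  J3 runs 3 units, time = 9
  J4 runs 3 units, time = 12
  J1 runs 3 units, time = 15
  J2 runs 3 units, time = 18
  J3 runs 3 units, time = 21
  J4 runs 3 units, time = 24
  J1 runs 3 units, time = 27
  J2 runs 3 units, time = 30
  J3 runs 3 units, time = 33
  J4 runs 3 units, time = 36
  J1 runs 3 units, time = 39
  J2 runs 2 units, time = 41
  J3 runs 3 units, time = 44
  J4 runs 2 units, time = 46
  J1 runs 3 units, time = 49
  J3 runs 2 units, time = 51
Finish times: [49, 41, 51, 46]
Average turnaround = 187/4 = 46.75

46.75


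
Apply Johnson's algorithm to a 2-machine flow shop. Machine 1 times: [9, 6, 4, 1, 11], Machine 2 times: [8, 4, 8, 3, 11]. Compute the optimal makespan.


Apply Johnson's rule:
  Group 1 (a <= b): [(4, 1, 3), (3, 4, 8), (5, 11, 11)]
  Group 2 (a > b): [(1, 9, 8), (2, 6, 4)]
Optimal job order: [4, 3, 5, 1, 2]
Schedule:
  Job 4: M1 done at 1, M2 done at 4
  Job 3: M1 done at 5, M2 done at 13
  Job 5: M1 done at 16, M2 done at 27
  Job 1: M1 done at 25, M2 done at 35
  Job 2: M1 done at 31, M2 done at 39
Makespan = 39

39


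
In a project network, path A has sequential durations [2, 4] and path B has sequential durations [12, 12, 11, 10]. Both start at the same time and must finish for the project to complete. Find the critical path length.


Path A total = 2 + 4 = 6
Path B total = 12 + 12 + 11 + 10 = 45
Critical path = longest path = max(6, 45) = 45

45


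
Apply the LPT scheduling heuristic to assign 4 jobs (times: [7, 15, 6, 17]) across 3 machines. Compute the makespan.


Sort jobs in decreasing order (LPT): [17, 15, 7, 6]
Assign each job to the least loaded machine:
  Machine 1: jobs [17], load = 17
  Machine 2: jobs [15], load = 15
  Machine 3: jobs [7, 6], load = 13
Makespan = max load = 17

17


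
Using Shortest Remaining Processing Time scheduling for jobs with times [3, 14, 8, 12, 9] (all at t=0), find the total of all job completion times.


Since all jobs arrive at t=0, SRPT equals SPT ordering.
SPT order: [3, 8, 9, 12, 14]
Completion times:
  Job 1: p=3, C=3
  Job 2: p=8, C=11
  Job 3: p=9, C=20
  Job 4: p=12, C=32
  Job 5: p=14, C=46
Total completion time = 3 + 11 + 20 + 32 + 46 = 112

112


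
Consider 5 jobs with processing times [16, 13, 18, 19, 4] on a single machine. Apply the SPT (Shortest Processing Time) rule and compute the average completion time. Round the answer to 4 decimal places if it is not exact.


Sort jobs by processing time (SPT order): [4, 13, 16, 18, 19]
Compute completion times sequentially:
  Job 1: processing = 4, completes at 4
  Job 2: processing = 13, completes at 17
  Job 3: processing = 16, completes at 33
  Job 4: processing = 18, completes at 51
  Job 5: processing = 19, completes at 70
Sum of completion times = 175
Average completion time = 175/5 = 35.0

35.0


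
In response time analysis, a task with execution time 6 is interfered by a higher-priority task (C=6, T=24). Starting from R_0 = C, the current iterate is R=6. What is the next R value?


R_next = C + ceil(R_prev / T_hp) * C_hp
ceil(6 / 24) = ceil(0.25) = 1
Interference = 1 * 6 = 6
R_next = 6 + 6 = 12

12


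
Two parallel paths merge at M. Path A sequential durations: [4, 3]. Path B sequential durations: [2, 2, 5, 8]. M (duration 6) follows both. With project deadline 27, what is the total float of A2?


Forward pass: ES(A2) = sum of predecessors on chain A = 4
EF = ES + duration = 4 + 3 = 7
Backward pass: LF(M) = deadline = 27; LS(M) = 27 - 6 = 21
LF(A2) = LS(M) - sum(successors on chain A) = 21 - 0 = 21
LS = LF - duration = 21 - 3 = 18
Total float = LS - ES = 18 - 4 = 14

14


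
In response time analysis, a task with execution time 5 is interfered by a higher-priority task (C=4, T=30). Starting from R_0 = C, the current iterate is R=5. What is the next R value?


R_next = C + ceil(R_prev / T_hp) * C_hp
ceil(5 / 30) = ceil(0.1667) = 1
Interference = 1 * 4 = 4
R_next = 5 + 4 = 9

9


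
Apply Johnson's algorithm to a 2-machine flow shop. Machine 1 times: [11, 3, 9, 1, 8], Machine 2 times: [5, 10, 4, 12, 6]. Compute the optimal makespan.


Apply Johnson's rule:
  Group 1 (a <= b): [(4, 1, 12), (2, 3, 10)]
  Group 2 (a > b): [(5, 8, 6), (1, 11, 5), (3, 9, 4)]
Optimal job order: [4, 2, 5, 1, 3]
Schedule:
  Job 4: M1 done at 1, M2 done at 13
  Job 2: M1 done at 4, M2 done at 23
  Job 5: M1 done at 12, M2 done at 29
  Job 1: M1 done at 23, M2 done at 34
  Job 3: M1 done at 32, M2 done at 38
Makespan = 38

38


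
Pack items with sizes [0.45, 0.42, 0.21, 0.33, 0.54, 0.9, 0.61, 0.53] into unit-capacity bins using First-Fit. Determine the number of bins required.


Place items sequentially using First-Fit:
  Item 0.45 -> new Bin 1
  Item 0.42 -> Bin 1 (now 0.87)
  Item 0.21 -> new Bin 2
  Item 0.33 -> Bin 2 (now 0.54)
  Item 0.54 -> new Bin 3
  Item 0.9 -> new Bin 4
  Item 0.61 -> new Bin 5
  Item 0.53 -> new Bin 6
Total bins used = 6

6


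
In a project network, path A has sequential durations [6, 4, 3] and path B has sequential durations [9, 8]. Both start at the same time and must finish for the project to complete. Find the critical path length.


Path A total = 6 + 4 + 3 = 13
Path B total = 9 + 8 = 17
Critical path = longest path = max(13, 17) = 17

17


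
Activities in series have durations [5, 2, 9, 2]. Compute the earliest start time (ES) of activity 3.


Activity 3 starts after activities 1 through 2 complete.
Predecessor durations: [5, 2]
ES = 5 + 2 = 7

7


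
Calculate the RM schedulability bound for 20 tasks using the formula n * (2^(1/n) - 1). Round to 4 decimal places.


Compute 2^(1/20) = 1.0352649238
Subtract 1: 1.0352649238 - 1 = 0.0352649238
Multiply by n: 20 * 0.0352649238 = 0.7052984760
Round to 4 dp: 0.7053

0.7053


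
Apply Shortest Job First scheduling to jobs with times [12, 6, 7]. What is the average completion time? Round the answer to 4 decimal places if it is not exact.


SJF order (ascending): [6, 7, 12]
Completion times:
  Job 1: burst=6, C=6
  Job 2: burst=7, C=13
  Job 3: burst=12, C=25
Average completion = 44/3 = 14.6667

14.6667


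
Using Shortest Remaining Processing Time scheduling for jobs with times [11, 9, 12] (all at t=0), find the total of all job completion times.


Since all jobs arrive at t=0, SRPT equals SPT ordering.
SPT order: [9, 11, 12]
Completion times:
  Job 1: p=9, C=9
  Job 2: p=11, C=20
  Job 3: p=12, C=32
Total completion time = 9 + 20 + 32 = 61

61


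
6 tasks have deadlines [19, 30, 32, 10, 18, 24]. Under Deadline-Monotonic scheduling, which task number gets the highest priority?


Sort tasks by relative deadline (ascending):
  Task 4: deadline = 10
  Task 5: deadline = 18
  Task 1: deadline = 19
  Task 6: deadline = 24
  Task 2: deadline = 30
  Task 3: deadline = 32
Priority order (highest first): [4, 5, 1, 6, 2, 3]
Highest priority task = 4

4


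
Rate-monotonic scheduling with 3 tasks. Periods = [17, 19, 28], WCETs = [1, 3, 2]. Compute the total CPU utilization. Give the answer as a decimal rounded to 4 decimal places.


Compute individual utilizations (exact fractions):
  Task 1: C/T = 1/17 (approx. 0.0588)
  Task 2: C/T = 3/19 (approx. 0.1579)
  Task 3: C/T = 2/28 = 1/14 (approx. 0.0714)
Total utilization U = 1/17 + 3/19 + 1/14 = 1303/4522
Rounded to 4 decimal places: U = 0.2881
RM (Liu & Layland) bound for 3 tasks = 0.779763; compare with U = 1303/4522 (approx. 0.288147)
U <= bound, so schedulable by RM sufficient condition.

0.2881


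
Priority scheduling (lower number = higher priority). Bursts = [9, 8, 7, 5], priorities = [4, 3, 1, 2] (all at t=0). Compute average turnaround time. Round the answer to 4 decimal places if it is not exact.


Sort by priority (ascending = highest first):
Order: [(1, 7), (2, 5), (3, 8), (4, 9)]
Completion times:
  Priority 1, burst=7, C=7
  Priority 2, burst=5, C=12
  Priority 3, burst=8, C=20
  Priority 4, burst=9, C=29
Average turnaround = 68/4 = 17.0

17.0


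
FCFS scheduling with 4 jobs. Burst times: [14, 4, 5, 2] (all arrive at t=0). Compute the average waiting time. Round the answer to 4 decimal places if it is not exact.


FCFS order (as given): [14, 4, 5, 2]
Waiting times:
  Job 1: wait = 0
  Job 2: wait = 14
  Job 3: wait = 18
  Job 4: wait = 23
Sum of waiting times = 55
Average waiting time = 55/4 = 13.75

13.75


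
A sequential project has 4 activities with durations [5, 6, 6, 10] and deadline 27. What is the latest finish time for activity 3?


LF(activity 3) = deadline - sum of successor durations
Successors: activities 4 through 4 with durations [10]
Sum of successor durations = 10
LF = 27 - 10 = 17

17


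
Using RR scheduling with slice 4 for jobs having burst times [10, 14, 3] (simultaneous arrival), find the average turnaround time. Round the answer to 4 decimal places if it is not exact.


Time quantum = 4
Execution trace:
  J1 runs 4 units, time = 4
  J2 runs 4 units, time = 8
  J3 runs 3 units, time = 11
  J1 runs 4 units, time = 15
  J2 runs 4 units, time = 19
  J1 runs 2 units, time = 21
  J2 runs 4 units, time = 25
  J2 runs 2 units, time = 27
Finish times: [21, 27, 11]
Average turnaround = 59/3 = 19.6667

19.6667


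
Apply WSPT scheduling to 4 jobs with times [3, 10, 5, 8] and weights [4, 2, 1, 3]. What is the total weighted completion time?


Compute p/w ratios and sort ascending (WSPT): [(3, 4), (8, 3), (10, 2), (5, 1)]
Compute weighted completion times:
  Job (p=3,w=4): C=3, w*C=4*3=12
  Job (p=8,w=3): C=11, w*C=3*11=33
  Job (p=10,w=2): C=21, w*C=2*21=42
  Job (p=5,w=1): C=26, w*C=1*26=26
Total weighted completion time = 113

113


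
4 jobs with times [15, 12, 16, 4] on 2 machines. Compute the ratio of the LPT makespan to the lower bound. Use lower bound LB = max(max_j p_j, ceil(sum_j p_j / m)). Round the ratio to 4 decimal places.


LPT order: [16, 15, 12, 4]
Machine loads after assignment: [20, 27]
LPT makespan = 27
Lower bound = max(max_job, ceil(total/2)) = max(16, 24) = 24
Ratio = 27 / 24 = 1.125

1.125


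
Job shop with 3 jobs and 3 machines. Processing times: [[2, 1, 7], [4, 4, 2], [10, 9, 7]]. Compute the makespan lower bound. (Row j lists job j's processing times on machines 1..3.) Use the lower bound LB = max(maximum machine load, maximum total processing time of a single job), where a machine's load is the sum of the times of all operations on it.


Machine loads:
  Machine 1: 2 + 4 + 10 = 16
  Machine 2: 1 + 4 + 9 = 14
  Machine 3: 7 + 2 + 7 = 16
Max machine load = 16
Job totals:
  Job 1: 10
  Job 2: 10
  Job 3: 26
Max job total = 26
Lower bound = max(16, 26) = 26

26


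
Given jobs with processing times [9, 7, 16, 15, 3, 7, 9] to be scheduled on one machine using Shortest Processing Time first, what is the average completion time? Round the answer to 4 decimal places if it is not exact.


Sort jobs by processing time (SPT order): [3, 7, 7, 9, 9, 15, 16]
Compute completion times sequentially:
  Job 1: processing = 3, completes at 3
  Job 2: processing = 7, completes at 10
  Job 3: processing = 7, completes at 17
  Job 4: processing = 9, completes at 26
  Job 5: processing = 9, completes at 35
  Job 6: processing = 15, completes at 50
  Job 7: processing = 16, completes at 66
Sum of completion times = 207
Average completion time = 207/7 = 29.5714

29.5714


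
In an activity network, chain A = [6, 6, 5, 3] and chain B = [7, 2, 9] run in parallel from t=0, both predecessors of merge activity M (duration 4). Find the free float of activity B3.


ES(B3) = sum of predecessors on chain B = 9
EF(B3) = ES + duration = 9 + 9 = 18
Successor of B3 is M. ES(M) = max(sum(A), sum(B)) = max(20, 18) = 20
Free float = ES(successor) - EF(current) = 20 - 18 = 2

2


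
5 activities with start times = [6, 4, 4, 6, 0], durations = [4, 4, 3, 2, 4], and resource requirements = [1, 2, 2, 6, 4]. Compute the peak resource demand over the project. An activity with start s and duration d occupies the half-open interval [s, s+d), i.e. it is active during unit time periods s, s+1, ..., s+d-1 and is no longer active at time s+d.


Each activity i is active on [start_i, start_i + duration_i).
Compute total resource usage per time slot:
  t=0: active resources = [4], total = 4
  t=1: active resources = [4], total = 4
  t=2: active resources = [4], total = 4
  t=3: active resources = [4], total = 4
  t=4: active resources = [2, 2], total = 4
  t=5: active resources = [2, 2], total = 4
  t=6: active resources = [1, 2, 2, 6], total = 11
  t=7: active resources = [1, 2, 6], total = 9
  t=8: active resources = [1], total = 1
  t=9: active resources = [1], total = 1
Peak resource demand = 11

11


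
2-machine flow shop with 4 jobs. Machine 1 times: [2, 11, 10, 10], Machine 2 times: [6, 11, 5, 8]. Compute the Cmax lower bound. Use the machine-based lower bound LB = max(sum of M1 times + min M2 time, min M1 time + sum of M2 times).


LB1 = sum(M1 times) + min(M2 times) = 33 + 5 = 38
LB2 = min(M1 times) + sum(M2 times) = 2 + 30 = 32
Lower bound = max(LB1, LB2) = max(38, 32) = 38

38


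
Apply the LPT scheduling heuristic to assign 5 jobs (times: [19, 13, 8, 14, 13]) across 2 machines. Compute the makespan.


Sort jobs in decreasing order (LPT): [19, 14, 13, 13, 8]
Assign each job to the least loaded machine:
  Machine 1: jobs [19, 13], load = 32
  Machine 2: jobs [14, 13, 8], load = 35
Makespan = max load = 35

35


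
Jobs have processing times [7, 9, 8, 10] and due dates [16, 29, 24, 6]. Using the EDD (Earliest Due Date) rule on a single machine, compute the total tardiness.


Sort by due date (EDD order): [(10, 6), (7, 16), (8, 24), (9, 29)]
Compute completion times and tardiness:
  Job 1: p=10, d=6, C=10, tardiness=max(0,10-6)=4
  Job 2: p=7, d=16, C=17, tardiness=max(0,17-16)=1
  Job 3: p=8, d=24, C=25, tardiness=max(0,25-24)=1
  Job 4: p=9, d=29, C=34, tardiness=max(0,34-29)=5
Total tardiness = 11

11


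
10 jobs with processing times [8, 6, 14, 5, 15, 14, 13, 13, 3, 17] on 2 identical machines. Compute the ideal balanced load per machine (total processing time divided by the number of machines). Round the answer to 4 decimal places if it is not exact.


Total processing time = 8 + 6 + 14 + 5 + 15 + 14 + 13 + 13 + 3 + 17 = 108
Number of machines = 2
Ideal balanced load = 108 / 2 = 54.0

54.0


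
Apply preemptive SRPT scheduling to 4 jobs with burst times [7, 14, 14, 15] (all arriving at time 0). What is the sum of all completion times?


Since all jobs arrive at t=0, SRPT equals SPT ordering.
SPT order: [7, 14, 14, 15]
Completion times:
  Job 1: p=7, C=7
  Job 2: p=14, C=21
  Job 3: p=14, C=35
  Job 4: p=15, C=50
Total completion time = 7 + 21 + 35 + 50 = 113

113


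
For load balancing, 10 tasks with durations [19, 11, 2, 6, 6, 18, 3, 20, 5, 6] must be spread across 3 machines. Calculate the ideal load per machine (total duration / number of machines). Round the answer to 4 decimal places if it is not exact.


Total processing time = 19 + 11 + 2 + 6 + 6 + 18 + 3 + 20 + 5 + 6 = 96
Number of machines = 3
Ideal balanced load = 96 / 3 = 32.0

32.0


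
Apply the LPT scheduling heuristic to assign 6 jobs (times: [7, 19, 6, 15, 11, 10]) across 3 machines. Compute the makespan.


Sort jobs in decreasing order (LPT): [19, 15, 11, 10, 7, 6]
Assign each job to the least loaded machine:
  Machine 1: jobs [19, 6], load = 25
  Machine 2: jobs [15, 7], load = 22
  Machine 3: jobs [11, 10], load = 21
Makespan = max load = 25

25


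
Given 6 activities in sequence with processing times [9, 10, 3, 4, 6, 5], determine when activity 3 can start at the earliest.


Activity 3 starts after activities 1 through 2 complete.
Predecessor durations: [9, 10]
ES = 9 + 10 = 19

19


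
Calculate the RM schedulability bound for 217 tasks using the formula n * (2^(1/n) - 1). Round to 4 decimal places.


Compute 2^(1/217) = 1.0031993336
Subtract 1: 1.0031993336 - 1 = 0.0031993336
Multiply by n: 217 * 0.0031993336 = 0.6942553912
Round to 4 dp: 0.6943

0.6943


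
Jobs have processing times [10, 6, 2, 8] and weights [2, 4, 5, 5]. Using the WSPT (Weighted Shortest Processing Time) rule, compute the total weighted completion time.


Compute p/w ratios and sort ascending (WSPT): [(2, 5), (6, 4), (8, 5), (10, 2)]
Compute weighted completion times:
  Job (p=2,w=5): C=2, w*C=5*2=10
  Job (p=6,w=4): C=8, w*C=4*8=32
  Job (p=8,w=5): C=16, w*C=5*16=80
  Job (p=10,w=2): C=26, w*C=2*26=52
Total weighted completion time = 174

174


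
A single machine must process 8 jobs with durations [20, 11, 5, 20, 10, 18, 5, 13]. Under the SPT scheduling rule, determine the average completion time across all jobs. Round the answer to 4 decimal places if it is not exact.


Sort jobs by processing time (SPT order): [5, 5, 10, 11, 13, 18, 20, 20]
Compute completion times sequentially:
  Job 1: processing = 5, completes at 5
  Job 2: processing = 5, completes at 10
  Job 3: processing = 10, completes at 20
  Job 4: processing = 11, completes at 31
  Job 5: processing = 13, completes at 44
  Job 6: processing = 18, completes at 62
  Job 7: processing = 20, completes at 82
  Job 8: processing = 20, completes at 102
Sum of completion times = 356
Average completion time = 356/8 = 44.5

44.5


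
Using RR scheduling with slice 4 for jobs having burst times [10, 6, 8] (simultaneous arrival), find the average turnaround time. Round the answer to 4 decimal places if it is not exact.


Time quantum = 4
Execution trace:
  J1 runs 4 units, time = 4
  J2 runs 4 units, time = 8
  J3 runs 4 units, time = 12
  J1 runs 4 units, time = 16
  J2 runs 2 units, time = 18
  J3 runs 4 units, time = 22
  J1 runs 2 units, time = 24
Finish times: [24, 18, 22]
Average turnaround = 64/3 = 21.3333

21.3333


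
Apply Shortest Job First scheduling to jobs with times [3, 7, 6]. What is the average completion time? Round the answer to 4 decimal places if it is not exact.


SJF order (ascending): [3, 6, 7]
Completion times:
  Job 1: burst=3, C=3
  Job 2: burst=6, C=9
  Job 3: burst=7, C=16
Average completion = 28/3 = 9.3333

9.3333


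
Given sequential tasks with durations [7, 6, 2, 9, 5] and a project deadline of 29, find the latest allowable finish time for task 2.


LF(activity 2) = deadline - sum of successor durations
Successors: activities 3 through 5 with durations [2, 9, 5]
Sum of successor durations = 16
LF = 29 - 16 = 13

13


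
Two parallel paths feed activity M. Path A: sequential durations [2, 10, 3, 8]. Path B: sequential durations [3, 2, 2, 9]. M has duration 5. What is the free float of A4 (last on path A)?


ES(A4) = sum of predecessors on chain A = 15
EF(A4) = ES + duration = 15 + 8 = 23
Successor of A4 is M. ES(M) = max(sum(A), sum(B)) = max(23, 16) = 23
Free float = ES(successor) - EF(current) = 23 - 23 = 0

0


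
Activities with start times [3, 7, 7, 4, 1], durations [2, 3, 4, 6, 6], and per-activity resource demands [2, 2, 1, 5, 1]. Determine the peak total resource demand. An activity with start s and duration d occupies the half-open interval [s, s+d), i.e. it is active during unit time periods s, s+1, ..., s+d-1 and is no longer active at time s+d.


Each activity i is active on [start_i, start_i + duration_i).
Compute total resource usage per time slot:
  t=0: active resources = [], total = 0
  t=1: active resources = [1], total = 1
  t=2: active resources = [1], total = 1
  t=3: active resources = [2, 1], total = 3
  t=4: active resources = [2, 5, 1], total = 8
  t=5: active resources = [5, 1], total = 6
  t=6: active resources = [5, 1], total = 6
  t=7: active resources = [2, 1, 5], total = 8
  t=8: active resources = [2, 1, 5], total = 8
  t=9: active resources = [2, 1, 5], total = 8
  t=10: active resources = [1], total = 1
Peak resource demand = 8

8


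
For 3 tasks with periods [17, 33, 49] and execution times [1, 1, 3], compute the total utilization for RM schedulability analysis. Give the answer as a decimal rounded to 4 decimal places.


Compute individual utilizations (exact fractions):
  Task 1: C/T = 1/17 (approx. 0.0588)
  Task 2: C/T = 1/33 (approx. 0.0303)
  Task 3: C/T = 3/49 (approx. 0.0612)
Total utilization U = 1/17 + 1/33 + 3/49 = 4133/27489
Rounded to 4 decimal places: U = 0.1504
RM (Liu & Layland) bound for 3 tasks = 0.779763; compare with U = 4133/27489 (approx. 0.150351)
U <= bound, so schedulable by RM sufficient condition.

0.1504


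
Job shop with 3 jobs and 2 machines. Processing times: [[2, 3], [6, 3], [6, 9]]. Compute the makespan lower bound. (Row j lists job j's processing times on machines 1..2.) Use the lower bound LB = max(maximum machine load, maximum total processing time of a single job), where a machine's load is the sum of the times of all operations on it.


Machine loads:
  Machine 1: 2 + 6 + 6 = 14
  Machine 2: 3 + 3 + 9 = 15
Max machine load = 15
Job totals:
  Job 1: 5
  Job 2: 9
  Job 3: 15
Max job total = 15
Lower bound = max(15, 15) = 15

15


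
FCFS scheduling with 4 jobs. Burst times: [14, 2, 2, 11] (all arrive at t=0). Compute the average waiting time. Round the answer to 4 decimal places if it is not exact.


FCFS order (as given): [14, 2, 2, 11]
Waiting times:
  Job 1: wait = 0
  Job 2: wait = 14
  Job 3: wait = 16
  Job 4: wait = 18
Sum of waiting times = 48
Average waiting time = 48/4 = 12.0

12.0


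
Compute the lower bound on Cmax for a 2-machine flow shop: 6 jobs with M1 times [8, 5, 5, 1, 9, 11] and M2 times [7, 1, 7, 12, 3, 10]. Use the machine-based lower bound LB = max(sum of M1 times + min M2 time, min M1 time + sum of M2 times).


LB1 = sum(M1 times) + min(M2 times) = 39 + 1 = 40
LB2 = min(M1 times) + sum(M2 times) = 1 + 40 = 41
Lower bound = max(LB1, LB2) = max(40, 41) = 41

41


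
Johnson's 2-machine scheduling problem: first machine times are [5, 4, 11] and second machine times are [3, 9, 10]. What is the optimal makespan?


Apply Johnson's rule:
  Group 1 (a <= b): [(2, 4, 9)]
  Group 2 (a > b): [(3, 11, 10), (1, 5, 3)]
Optimal job order: [2, 3, 1]
Schedule:
  Job 2: M1 done at 4, M2 done at 13
  Job 3: M1 done at 15, M2 done at 25
  Job 1: M1 done at 20, M2 done at 28
Makespan = 28

28


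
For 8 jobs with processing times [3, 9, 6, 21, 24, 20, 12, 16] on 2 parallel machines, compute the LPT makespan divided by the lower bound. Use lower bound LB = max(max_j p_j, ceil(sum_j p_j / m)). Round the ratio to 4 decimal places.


LPT order: [24, 21, 20, 16, 12, 9, 6, 3]
Machine loads after assignment: [55, 56]
LPT makespan = 56
Lower bound = max(max_job, ceil(total/2)) = max(24, 56) = 56
Ratio = 56 / 56 = 1.0

1.0


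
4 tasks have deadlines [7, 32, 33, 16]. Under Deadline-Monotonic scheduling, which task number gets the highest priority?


Sort tasks by relative deadline (ascending):
  Task 1: deadline = 7
  Task 4: deadline = 16
  Task 2: deadline = 32
  Task 3: deadline = 33
Priority order (highest first): [1, 4, 2, 3]
Highest priority task = 1

1


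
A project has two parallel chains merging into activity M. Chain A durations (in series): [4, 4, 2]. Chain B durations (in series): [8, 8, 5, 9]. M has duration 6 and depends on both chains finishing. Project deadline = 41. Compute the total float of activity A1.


Forward pass: ES(A1) = sum of predecessors on chain A = 0
EF = ES + duration = 0 + 4 = 4
Backward pass: LF(M) = deadline = 41; LS(M) = 41 - 6 = 35
LF(A1) = LS(M) - sum(successors on chain A) = 35 - 6 = 29
LS = LF - duration = 29 - 4 = 25
Total float = LS - ES = 25 - 0 = 25

25


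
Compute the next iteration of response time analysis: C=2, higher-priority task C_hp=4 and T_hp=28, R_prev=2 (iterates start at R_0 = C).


R_next = C + ceil(R_prev / T_hp) * C_hp
ceil(2 / 28) = ceil(0.0714) = 1
Interference = 1 * 4 = 4
R_next = 2 + 4 = 6

6


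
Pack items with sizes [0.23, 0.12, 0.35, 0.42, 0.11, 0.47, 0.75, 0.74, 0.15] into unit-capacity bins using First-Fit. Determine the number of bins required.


Place items sequentially using First-Fit:
  Item 0.23 -> new Bin 1
  Item 0.12 -> Bin 1 (now 0.35)
  Item 0.35 -> Bin 1 (now 0.7)
  Item 0.42 -> new Bin 2
  Item 0.11 -> Bin 1 (now 0.81)
  Item 0.47 -> Bin 2 (now 0.89)
  Item 0.75 -> new Bin 3
  Item 0.74 -> new Bin 4
  Item 0.15 -> Bin 1 (now 0.96)
Total bins used = 4

4


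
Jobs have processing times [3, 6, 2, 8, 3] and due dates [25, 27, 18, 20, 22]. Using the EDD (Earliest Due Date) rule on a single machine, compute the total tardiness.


Sort by due date (EDD order): [(2, 18), (8, 20), (3, 22), (3, 25), (6, 27)]
Compute completion times and tardiness:
  Job 1: p=2, d=18, C=2, tardiness=max(0,2-18)=0
  Job 2: p=8, d=20, C=10, tardiness=max(0,10-20)=0
  Job 3: p=3, d=22, C=13, tardiness=max(0,13-22)=0
  Job 4: p=3, d=25, C=16, tardiness=max(0,16-25)=0
  Job 5: p=6, d=27, C=22, tardiness=max(0,22-27)=0
Total tardiness = 0

0


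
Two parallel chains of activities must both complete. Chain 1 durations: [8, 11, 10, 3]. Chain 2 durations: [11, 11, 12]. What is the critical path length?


Path A total = 8 + 11 + 10 + 3 = 32
Path B total = 11 + 11 + 12 = 34
Critical path = longest path = max(32, 34) = 34

34


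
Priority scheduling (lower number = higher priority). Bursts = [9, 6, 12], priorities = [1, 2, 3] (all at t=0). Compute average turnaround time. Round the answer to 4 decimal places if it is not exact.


Sort by priority (ascending = highest first):
Order: [(1, 9), (2, 6), (3, 12)]
Completion times:
  Priority 1, burst=9, C=9
  Priority 2, burst=6, C=15
  Priority 3, burst=12, C=27
Average turnaround = 51/3 = 17.0

17.0


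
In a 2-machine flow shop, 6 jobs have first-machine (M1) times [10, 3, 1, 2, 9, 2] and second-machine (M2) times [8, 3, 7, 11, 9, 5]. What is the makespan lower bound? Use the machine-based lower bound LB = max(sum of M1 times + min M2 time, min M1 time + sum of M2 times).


LB1 = sum(M1 times) + min(M2 times) = 27 + 3 = 30
LB2 = min(M1 times) + sum(M2 times) = 1 + 43 = 44
Lower bound = max(LB1, LB2) = max(30, 44) = 44

44


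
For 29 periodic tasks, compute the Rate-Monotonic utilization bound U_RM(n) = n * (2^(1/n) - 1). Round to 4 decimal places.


Compute 2^(1/29) = 1.0241895602
Subtract 1: 1.0241895602 - 1 = 0.0241895602
Multiply by n: 29 * 0.0241895602 = 0.7014972458
Round to 4 dp: 0.7015

0.7015


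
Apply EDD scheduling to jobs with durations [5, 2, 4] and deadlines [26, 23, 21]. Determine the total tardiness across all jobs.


Sort by due date (EDD order): [(4, 21), (2, 23), (5, 26)]
Compute completion times and tardiness:
  Job 1: p=4, d=21, C=4, tardiness=max(0,4-21)=0
  Job 2: p=2, d=23, C=6, tardiness=max(0,6-23)=0
  Job 3: p=5, d=26, C=11, tardiness=max(0,11-26)=0
Total tardiness = 0

0


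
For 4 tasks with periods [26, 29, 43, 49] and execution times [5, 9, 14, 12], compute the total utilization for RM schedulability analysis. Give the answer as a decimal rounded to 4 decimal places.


Compute individual utilizations (exact fractions):
  Task 1: C/T = 5/26 (approx. 0.1923)
  Task 2: C/T = 9/29 (approx. 0.3103)
  Task 3: C/T = 14/43 (approx. 0.3256)
  Task 4: C/T = 12/49 (approx. 0.2449)
Total utilization U = 5/26 + 9/29 + 14/43 + 12/49 = 1704861/1588678
Rounded to 4 decimal places: U = 1.0731
RM (Liu & Layland) bound for 4 tasks = 0.756828; compare with U = 1704861/1588678 (approx. 1.073132)
U > 1, so the task set is not schedulable (processor overloaded).

1.0731


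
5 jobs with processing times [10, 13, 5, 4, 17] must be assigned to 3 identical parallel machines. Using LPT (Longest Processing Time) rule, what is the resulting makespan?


Sort jobs in decreasing order (LPT): [17, 13, 10, 5, 4]
Assign each job to the least loaded machine:
  Machine 1: jobs [17], load = 17
  Machine 2: jobs [13, 4], load = 17
  Machine 3: jobs [10, 5], load = 15
Makespan = max load = 17

17


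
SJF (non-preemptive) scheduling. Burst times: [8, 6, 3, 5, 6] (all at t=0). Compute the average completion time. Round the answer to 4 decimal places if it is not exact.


SJF order (ascending): [3, 5, 6, 6, 8]
Completion times:
  Job 1: burst=3, C=3
  Job 2: burst=5, C=8
  Job 3: burst=6, C=14
  Job 4: burst=6, C=20
  Job 5: burst=8, C=28
Average completion = 73/5 = 14.6

14.6


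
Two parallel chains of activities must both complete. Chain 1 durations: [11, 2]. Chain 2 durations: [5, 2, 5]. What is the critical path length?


Path A total = 11 + 2 = 13
Path B total = 5 + 2 + 5 = 12
Critical path = longest path = max(13, 12) = 13

13


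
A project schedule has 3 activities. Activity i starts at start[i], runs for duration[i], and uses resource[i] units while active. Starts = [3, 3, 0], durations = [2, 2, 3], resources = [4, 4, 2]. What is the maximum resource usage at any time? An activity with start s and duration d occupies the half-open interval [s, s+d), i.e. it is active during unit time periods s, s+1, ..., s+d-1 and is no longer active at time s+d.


Each activity i is active on [start_i, start_i + duration_i).
Compute total resource usage per time slot:
  t=0: active resources = [2], total = 2
  t=1: active resources = [2], total = 2
  t=2: active resources = [2], total = 2
  t=3: active resources = [4, 4], total = 8
  t=4: active resources = [4, 4], total = 8
Peak resource demand = 8

8


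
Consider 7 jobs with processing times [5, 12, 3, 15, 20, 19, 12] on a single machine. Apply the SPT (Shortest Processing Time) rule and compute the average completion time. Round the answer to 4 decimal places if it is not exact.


Sort jobs by processing time (SPT order): [3, 5, 12, 12, 15, 19, 20]
Compute completion times sequentially:
  Job 1: processing = 3, completes at 3
  Job 2: processing = 5, completes at 8
  Job 3: processing = 12, completes at 20
  Job 4: processing = 12, completes at 32
  Job 5: processing = 15, completes at 47
  Job 6: processing = 19, completes at 66
  Job 7: processing = 20, completes at 86
Sum of completion times = 262
Average completion time = 262/7 = 37.4286

37.4286


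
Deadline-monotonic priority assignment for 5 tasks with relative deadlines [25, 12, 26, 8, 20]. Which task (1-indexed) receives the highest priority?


Sort tasks by relative deadline (ascending):
  Task 4: deadline = 8
  Task 2: deadline = 12
  Task 5: deadline = 20
  Task 1: deadline = 25
  Task 3: deadline = 26
Priority order (highest first): [4, 2, 5, 1, 3]
Highest priority task = 4

4


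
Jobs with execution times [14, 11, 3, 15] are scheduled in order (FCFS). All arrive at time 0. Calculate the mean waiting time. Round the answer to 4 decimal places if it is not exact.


FCFS order (as given): [14, 11, 3, 15]
Waiting times:
  Job 1: wait = 0
  Job 2: wait = 14
  Job 3: wait = 25
  Job 4: wait = 28
Sum of waiting times = 67
Average waiting time = 67/4 = 16.75

16.75


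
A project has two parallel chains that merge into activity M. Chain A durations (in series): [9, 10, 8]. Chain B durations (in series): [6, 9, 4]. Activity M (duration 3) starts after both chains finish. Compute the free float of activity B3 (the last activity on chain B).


ES(B3) = sum of predecessors on chain B = 15
EF(B3) = ES + duration = 15 + 4 = 19
Successor of B3 is M. ES(M) = max(sum(A), sum(B)) = max(27, 19) = 27
Free float = ES(successor) - EF(current) = 27 - 19 = 8

8


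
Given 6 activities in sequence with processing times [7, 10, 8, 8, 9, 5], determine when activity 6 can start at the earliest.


Activity 6 starts after activities 1 through 5 complete.
Predecessor durations: [7, 10, 8, 8, 9]
ES = 7 + 10 + 8 + 8 + 9 = 42

42


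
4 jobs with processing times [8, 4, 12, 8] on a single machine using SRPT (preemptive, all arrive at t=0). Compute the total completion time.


Since all jobs arrive at t=0, SRPT equals SPT ordering.
SPT order: [4, 8, 8, 12]
Completion times:
  Job 1: p=4, C=4
  Job 2: p=8, C=12
  Job 3: p=8, C=20
  Job 4: p=12, C=32
Total completion time = 4 + 12 + 20 + 32 = 68

68
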